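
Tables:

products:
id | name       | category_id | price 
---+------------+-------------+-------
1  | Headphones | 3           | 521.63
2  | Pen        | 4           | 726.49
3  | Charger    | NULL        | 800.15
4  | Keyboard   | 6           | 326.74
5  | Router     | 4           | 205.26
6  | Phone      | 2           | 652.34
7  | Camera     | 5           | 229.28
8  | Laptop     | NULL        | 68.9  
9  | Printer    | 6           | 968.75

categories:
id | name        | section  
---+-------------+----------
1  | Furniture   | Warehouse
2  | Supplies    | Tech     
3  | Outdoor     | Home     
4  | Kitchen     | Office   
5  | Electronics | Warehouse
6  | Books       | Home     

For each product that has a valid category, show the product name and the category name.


INNER JOIN keeps only products rows whose category_id matches an id in categories. Walk through each product:
  - product 1 (Headphones): category_id=3 -> matches Outdoor
  - product 2 (Pen): category_id=4 -> matches Kitchen
  - product 3 (Charger): category_id=NULL, no match -> dropped
  - product 4 (Keyboard): category_id=6 -> matches Books
  - product 5 (Router): category_id=4 -> matches Kitchen
  - product 6 (Phone): category_id=2 -> matches Supplies
  - product 7 (Camera): category_id=5 -> matches Electronics
  - product 8 (Laptop): category_id=NULL, no match -> dropped
  - product 9 (Printer): category_id=6 -> matches Books
So 2 of 9 rows are dropped.

SQL:
SELECT a.name, b.name AS category
FROM products a
INNER JOIN categories b ON a.category_id = b.id

Result:
name       | category   
-----------+------------
Headphones | Outdoor    
Pen        | Kitchen    
Keyboard   | Books      
Router     | Kitchen    
Phone      | Supplies   
Camera     | Electronics
Printer    | Books      


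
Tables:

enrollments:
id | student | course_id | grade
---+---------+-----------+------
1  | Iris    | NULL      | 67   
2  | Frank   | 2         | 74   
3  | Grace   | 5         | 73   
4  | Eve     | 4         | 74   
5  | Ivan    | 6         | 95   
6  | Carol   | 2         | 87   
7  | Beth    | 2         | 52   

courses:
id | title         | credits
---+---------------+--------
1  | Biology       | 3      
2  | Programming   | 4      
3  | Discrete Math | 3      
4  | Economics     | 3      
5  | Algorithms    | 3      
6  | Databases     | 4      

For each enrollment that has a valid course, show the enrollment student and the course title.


INNER JOIN keeps only enrollments rows whose course_id matches an id in courses. Walk through each enrollment:
  - enrollment 1 (Iris): course_id=NULL, no match -> dropped
  - enrollment 2 (Frank): course_id=2 -> matches Programming
  - enrollment 3 (Grace): course_id=5 -> matches Algorithms
  - enrollment 4 (Eve): course_id=4 -> matches Economics
  - enrollment 5 (Ivan): course_id=6 -> matches Databases
  - enrollment 6 (Carol): course_id=2 -> matches Programming
  - enrollment 7 (Beth): course_id=2 -> matches Programming
So 1 of 7 rows is dropped.

SQL:
SELECT a.student, b.title AS course
FROM enrollments a
INNER JOIN courses b ON a.course_id = b.id

Result:
student | course     
--------+------------
Frank   | Programming
Grace   | Algorithms 
Eve     | Economics  
Ivan    | Databases  
Carol   | Programming
Beth    | Programming


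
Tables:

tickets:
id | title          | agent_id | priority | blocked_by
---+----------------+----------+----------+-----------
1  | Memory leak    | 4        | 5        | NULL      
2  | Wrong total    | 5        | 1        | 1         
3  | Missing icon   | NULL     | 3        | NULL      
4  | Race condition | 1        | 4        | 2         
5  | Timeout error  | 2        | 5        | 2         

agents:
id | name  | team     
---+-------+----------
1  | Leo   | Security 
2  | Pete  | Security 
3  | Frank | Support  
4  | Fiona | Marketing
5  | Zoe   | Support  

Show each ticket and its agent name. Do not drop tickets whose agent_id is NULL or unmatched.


LEFT JOIN keeps every row from tickets (the left table); where agent_id has no match in agents, the agent columns become NULL. Walk through each ticket:
  - ticket 1 (Memory leak): agent_id=4 -> matches Fiona
  - ticket 2 (Wrong total): agent_id=5 -> matches Zoe
  - ticket 3 (Missing icon): agent_id=NULL, no match -> kept with NULL
  - ticket 4 (Race condition): agent_id=1 -> matches Leo
  - ticket 5 (Timeout error): agent_id=2 -> matches Pete
All 5 rows appear; 1 has NULL agent.

SQL:
SELECT a.title, b.name AS agent
FROM tickets a
LEFT JOIN agents b ON a.agent_id = b.id

Result:
title          | agent
---------------+------
Memory leak    | Fiona
Wrong total    | Zoe  
Missing icon   | NULL 
Race condition | Leo  
Timeout error  | Pete 


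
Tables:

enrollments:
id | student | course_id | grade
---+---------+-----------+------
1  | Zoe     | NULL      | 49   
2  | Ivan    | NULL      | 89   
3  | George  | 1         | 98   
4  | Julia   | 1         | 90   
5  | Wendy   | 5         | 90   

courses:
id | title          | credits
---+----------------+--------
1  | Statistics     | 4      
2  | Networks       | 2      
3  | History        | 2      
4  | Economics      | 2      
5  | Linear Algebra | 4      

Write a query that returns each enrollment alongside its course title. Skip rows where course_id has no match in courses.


INNER JOIN keeps only enrollments rows whose course_id matches an id in courses. Walk through each enrollment:
  - enrollment 1 (Zoe): course_id=NULL, no match -> dropped
  - enrollment 2 (Ivan): course_id=NULL, no match -> dropped
  - enrollment 3 (George): course_id=1 -> matches Statistics
  - enrollment 4 (Julia): course_id=1 -> matches Statistics
  - enrollment 5 (Wendy): course_id=5 -> matches Linear Algebra
So 2 of 5 rows are dropped.

SQL:
SELECT a.student, b.title AS course
FROM enrollments a
INNER JOIN courses b ON a.course_id = b.id

Result:
student | course        
--------+---------------
George  | Statistics    
Julia   | Statistics    
Wendy   | Linear Algebra


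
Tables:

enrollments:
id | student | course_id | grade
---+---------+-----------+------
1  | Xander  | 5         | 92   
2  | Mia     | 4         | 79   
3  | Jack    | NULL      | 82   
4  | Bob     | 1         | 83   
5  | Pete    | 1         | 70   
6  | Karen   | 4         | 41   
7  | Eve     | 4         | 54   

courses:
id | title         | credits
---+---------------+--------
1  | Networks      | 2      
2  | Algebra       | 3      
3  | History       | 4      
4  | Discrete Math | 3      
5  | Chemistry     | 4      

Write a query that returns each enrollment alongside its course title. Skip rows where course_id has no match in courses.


INNER JOIN keeps only enrollments rows whose course_id matches an id in courses. Walk through each enrollment:
  - enrollment 1 (Xander): course_id=5 -> matches Chemistry
  - enrollment 2 (Mia): course_id=4 -> matches Discrete Math
  - enrollment 3 (Jack): course_id=NULL, no match -> dropped
  - enrollment 4 (Bob): course_id=1 -> matches Networks
  - enrollment 5 (Pete): course_id=1 -> matches Networks
  - enrollment 6 (Karen): course_id=4 -> matches Discrete Math
  - enrollment 7 (Eve): course_id=4 -> matches Discrete Math
So 1 of 7 rows is dropped.

SQL:
SELECT a.student, b.title AS course
FROM enrollments a
INNER JOIN courses b ON a.course_id = b.id

Result:
student | course       
--------+--------------
Xander  | Chemistry    
Mia     | Discrete Math
Bob     | Networks     
Pete    | Networks     
Karen   | Discrete Math
Eve     | Discrete Math


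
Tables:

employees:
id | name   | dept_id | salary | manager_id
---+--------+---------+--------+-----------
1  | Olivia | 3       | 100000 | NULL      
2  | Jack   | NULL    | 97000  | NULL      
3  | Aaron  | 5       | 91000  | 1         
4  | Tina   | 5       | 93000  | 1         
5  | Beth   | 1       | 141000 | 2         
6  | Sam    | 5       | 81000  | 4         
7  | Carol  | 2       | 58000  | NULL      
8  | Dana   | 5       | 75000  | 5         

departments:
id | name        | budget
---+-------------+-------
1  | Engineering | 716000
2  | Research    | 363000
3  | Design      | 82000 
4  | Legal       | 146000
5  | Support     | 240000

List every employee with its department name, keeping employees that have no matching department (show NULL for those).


LEFT JOIN keeps every row from employees (the left table); where dept_id has no match in departments, the department columns become NULL. Walk through each employee:
  - employee 1 (Olivia): dept_id=3 -> matches Design
  - employee 2 (Jack): dept_id=NULL, no match -> kept with NULL
  - employee 3 (Aaron): dept_id=5 -> matches Support
  - employee 4 (Tina): dept_id=5 -> matches Support
  - employee 5 (Beth): dept_id=1 -> matches Engineering
  - employee 6 (Sam): dept_id=5 -> matches Support
  - employee 7 (Carol): dept_id=2 -> matches Research
  - employee 8 (Dana): dept_id=5 -> matches Support
All 8 rows appear; 1 has NULL department.

SQL:
SELECT a.name, b.name AS department
FROM employees a
LEFT JOIN departments b ON a.dept_id = b.id

Result:
name   | department 
-------+------------
Olivia | Design     
Jack   | NULL       
Aaron  | Support    
Tina   | Support    
Beth   | Engineering
Sam    | Support    
Carol  | Research   
Dana   | Support    


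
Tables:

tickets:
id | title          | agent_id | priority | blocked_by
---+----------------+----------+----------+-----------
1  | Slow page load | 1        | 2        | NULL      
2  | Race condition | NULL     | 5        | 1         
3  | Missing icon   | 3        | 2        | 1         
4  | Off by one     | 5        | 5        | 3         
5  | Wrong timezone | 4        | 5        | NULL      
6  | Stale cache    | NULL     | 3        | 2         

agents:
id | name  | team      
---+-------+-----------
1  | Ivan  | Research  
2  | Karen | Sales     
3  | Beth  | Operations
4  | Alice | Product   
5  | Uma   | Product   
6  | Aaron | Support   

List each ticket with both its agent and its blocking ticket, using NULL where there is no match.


Two LEFT JOINs from the same base table tickets: one to agents via agent_id, one to tickets itself via blocked_by. Both are LEFT so every ticket is preserved.
Match against agents:
  - ticket 1 (Slow page load): agent_id=1 -> matches Ivan
  - ticket 2 (Race condition): agent_id=NULL, no match -> kept with NULL
  - ticket 3 (Missing icon): agent_id=3 -> matches Beth
  - ticket 4 (Off by one): agent_id=5 -> matches Uma
  - ticket 5 (Wrong timezone): agent_id=4 -> matches Alice
  - ticket 6 (Stale cache): agent_id=NULL, no match -> kept with NULL
Match against tickets (self):
  - ticket 1 (Slow page load): blocked_by=NULL -> NULL
  - ticket 2 (Race condition): blocked_by=1 -> Slow page load
  - ticket 3 (Missing icon): blocked_by=1 -> Slow page load
  - ticket 4 (Off by one): blocked_by=3 -> Missing icon
  - ticket 5 (Wrong timezone): blocked_by=NULL -> NULL
  - ticket 6 (Stale cache): blocked_by=2 -> Race condition

SQL:
SELECT a.title, b.name AS agent, c.title AS blocked_by
FROM tickets a
LEFT JOIN agents b ON a.agent_id = b.id
LEFT JOIN tickets c ON a.blocked_by = c.id

Result:
title          | agent | blocked_by    
---------------+-------+---------------
Slow page load | Ivan  | NULL          
Race condition | NULL  | Slow page load
Missing icon   | Beth  | Slow page load
Off by one     | Uma   | Missing icon  
Wrong timezone | Alice | NULL          
Stale cache    | NULL  | Race condition


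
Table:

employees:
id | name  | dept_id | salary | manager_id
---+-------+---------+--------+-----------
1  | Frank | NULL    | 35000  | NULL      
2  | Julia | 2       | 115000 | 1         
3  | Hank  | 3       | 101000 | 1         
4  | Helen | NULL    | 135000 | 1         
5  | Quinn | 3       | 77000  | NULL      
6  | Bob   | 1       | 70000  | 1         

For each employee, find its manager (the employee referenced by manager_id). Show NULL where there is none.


This is a self-join: employees is joined to a second copy of itself, matching each row's manager_id to another row's id. Use LEFT JOIN so rows with manager_id=NULL are kept.
  - employee 1 (Frank): manager_id=NULL -> NULL
  - employee 2 (Julia): manager_id=1 -> Frank
  - employee 3 (Hank): manager_id=1 -> Frank
  - employee 4 (Helen): manager_id=1 -> Frank
  - employee 5 (Quinn): manager_id=NULL -> NULL
  - employee 6 (Bob): manager_id=1 -> Frank

SQL:
SELECT a.name AS item, b.name AS manager
FROM employees a
LEFT JOIN employees b ON a.manager_id = b.id

Result:
item  | manager
------+--------
Frank | NULL   
Julia | Frank  
Hank  | Frank  
Helen | Frank  
Quinn | NULL   
Bob   | Frank  


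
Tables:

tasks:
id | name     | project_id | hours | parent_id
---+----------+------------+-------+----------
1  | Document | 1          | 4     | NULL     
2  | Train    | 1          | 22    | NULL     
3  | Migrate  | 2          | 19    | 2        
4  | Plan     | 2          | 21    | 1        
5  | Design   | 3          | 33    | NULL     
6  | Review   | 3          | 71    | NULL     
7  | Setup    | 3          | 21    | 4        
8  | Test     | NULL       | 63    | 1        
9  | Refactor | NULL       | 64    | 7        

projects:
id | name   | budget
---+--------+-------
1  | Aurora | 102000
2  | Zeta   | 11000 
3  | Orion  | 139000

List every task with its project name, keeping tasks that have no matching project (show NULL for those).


LEFT JOIN keeps every row from tasks (the left table); where project_id has no match in projects, the project columns become NULL. Walk through each task:
  - task 1 (Document): project_id=1 -> matches Aurora
  - task 2 (Train): project_id=1 -> matches Aurora
  - task 3 (Migrate): project_id=2 -> matches Zeta
  - task 4 (Plan): project_id=2 -> matches Zeta
  - task 5 (Design): project_id=3 -> matches Orion
  - task 6 (Review): project_id=3 -> matches Orion
  - task 7 (Setup): project_id=3 -> matches Orion
  - task 8 (Test): project_id=NULL, no match -> kept with NULL
  - task 9 (Refactor): project_id=NULL, no match -> kept with NULL
All 9 rows appear; 2 have NULL project.

SQL:
SELECT a.name, b.name AS project
FROM tasks a
LEFT JOIN projects b ON a.project_id = b.id

Result:
name     | project
---------+--------
Document | Aurora 
Train    | Aurora 
Migrate  | Zeta   
Plan     | Zeta   
Design   | Orion  
Review   | Orion  
Setup    | Orion  
Test     | NULL   
Refactor | NULL   


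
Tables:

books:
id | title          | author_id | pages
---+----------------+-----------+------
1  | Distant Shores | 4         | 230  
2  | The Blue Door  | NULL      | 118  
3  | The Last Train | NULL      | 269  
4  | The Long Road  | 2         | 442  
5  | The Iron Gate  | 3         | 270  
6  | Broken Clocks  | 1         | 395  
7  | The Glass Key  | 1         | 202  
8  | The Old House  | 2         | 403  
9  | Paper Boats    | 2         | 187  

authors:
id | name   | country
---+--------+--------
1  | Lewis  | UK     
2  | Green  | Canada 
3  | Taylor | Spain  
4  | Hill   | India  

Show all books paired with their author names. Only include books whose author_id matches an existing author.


INNER JOIN keeps only books rows whose author_id matches an id in authors. Walk through each book:
  - book 1 (Distant Shores): author_id=4 -> matches Hill
  - book 2 (The Blue Door): author_id=NULL, no match -> dropped
  - book 3 (The Last Train): author_id=NULL, no match -> dropped
  - book 4 (The Long Road): author_id=2 -> matches Green
  - book 5 (The Iron Gate): author_id=3 -> matches Taylor
  - book 6 (Broken Clocks): author_id=1 -> matches Lewis
  - book 7 (The Glass Key): author_id=1 -> matches Lewis
  - book 8 (The Old House): author_id=2 -> matches Green
  - book 9 (Paper Boats): author_id=2 -> matches Green
So 2 of 9 rows are dropped.

SQL:
SELECT a.title, b.name AS author
FROM books a
INNER JOIN authors b ON a.author_id = b.id

Result:
title          | author
---------------+-------
Distant Shores | Hill  
The Long Road  | Green 
The Iron Gate  | Taylor
Broken Clocks  | Lewis 
The Glass Key  | Lewis 
The Old House  | Green 
Paper Boats    | Green 


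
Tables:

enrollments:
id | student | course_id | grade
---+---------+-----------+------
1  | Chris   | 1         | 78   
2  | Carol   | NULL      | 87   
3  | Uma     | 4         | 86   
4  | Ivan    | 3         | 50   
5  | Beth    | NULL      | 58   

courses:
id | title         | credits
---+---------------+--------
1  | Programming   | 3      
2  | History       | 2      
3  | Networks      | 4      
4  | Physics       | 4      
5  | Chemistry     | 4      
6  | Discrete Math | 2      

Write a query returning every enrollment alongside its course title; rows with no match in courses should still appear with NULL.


LEFT JOIN keeps every row from enrollments (the left table); where course_id has no match in courses, the course columns become NULL. Walk through each enrollment:
  - enrollment 1 (Chris): course_id=1 -> matches Programming
  - enrollment 2 (Carol): course_id=NULL, no match -> kept with NULL
  - enrollment 3 (Uma): course_id=4 -> matches Physics
  - enrollment 4 (Ivan): course_id=3 -> matches Networks
  - enrollment 5 (Beth): course_id=NULL, no match -> kept with NULL
All 5 rows appear; 2 have NULL course.

SQL:
SELECT a.student, b.title AS course
FROM enrollments a
LEFT JOIN courses b ON a.course_id = b.id

Result:
student | course     
--------+------------
Chris   | Programming
Carol   | NULL       
Uma     | Physics    
Ivan    | Networks   
Beth    | NULL       


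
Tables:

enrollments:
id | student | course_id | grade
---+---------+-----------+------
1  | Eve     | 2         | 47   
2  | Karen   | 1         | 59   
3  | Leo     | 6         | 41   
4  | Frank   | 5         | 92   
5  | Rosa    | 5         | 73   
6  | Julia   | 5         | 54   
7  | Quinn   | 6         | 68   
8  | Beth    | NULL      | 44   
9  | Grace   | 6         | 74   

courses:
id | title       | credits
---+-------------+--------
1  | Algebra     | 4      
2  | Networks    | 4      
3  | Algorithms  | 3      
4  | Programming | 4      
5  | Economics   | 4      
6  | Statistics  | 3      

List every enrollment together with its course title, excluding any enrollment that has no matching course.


INNER JOIN keeps only enrollments rows whose course_id matches an id in courses. Walk through each enrollment:
  - enrollment 1 (Eve): course_id=2 -> matches Networks
  - enrollment 2 (Karen): course_id=1 -> matches Algebra
  - enrollment 3 (Leo): course_id=6 -> matches Statistics
  - enrollment 4 (Frank): course_id=5 -> matches Economics
  - enrollment 5 (Rosa): course_id=5 -> matches Economics
  - enrollment 6 (Julia): course_id=5 -> matches Economics
  - enrollment 7 (Quinn): course_id=6 -> matches Statistics
  - enrollment 8 (Beth): course_id=NULL, no match -> dropped
  - enrollment 9 (Grace): course_id=6 -> matches Statistics
So 1 of 9 rows is dropped.

SQL:
SELECT a.student, b.title AS course
FROM enrollments a
INNER JOIN courses b ON a.course_id = b.id

Result:
student | course    
--------+-----------
Eve     | Networks  
Karen   | Algebra   
Leo     | Statistics
Frank   | Economics 
Rosa    | Economics 
Julia   | Economics 
Quinn   | Statistics
Grace   | Statistics


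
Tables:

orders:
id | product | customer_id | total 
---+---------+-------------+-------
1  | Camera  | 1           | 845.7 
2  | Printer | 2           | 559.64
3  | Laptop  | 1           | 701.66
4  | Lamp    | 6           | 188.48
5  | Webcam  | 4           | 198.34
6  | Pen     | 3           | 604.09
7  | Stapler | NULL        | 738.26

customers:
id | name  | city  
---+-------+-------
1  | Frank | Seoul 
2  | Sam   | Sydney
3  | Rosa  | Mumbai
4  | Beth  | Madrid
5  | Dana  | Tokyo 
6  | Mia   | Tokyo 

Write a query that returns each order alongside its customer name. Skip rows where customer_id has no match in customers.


INNER JOIN keeps only orders rows whose customer_id matches an id in customers. Walk through each order:
  - order 1 (Camera): customer_id=1 -> matches Frank
  - order 2 (Printer): customer_id=2 -> matches Sam
  - order 3 (Laptop): customer_id=1 -> matches Frank
  - order 4 (Lamp): customer_id=6 -> matches Mia
  - order 5 (Webcam): customer_id=4 -> matches Beth
  - order 6 (Pen): customer_id=3 -> matches Rosa
  - order 7 (Stapler): customer_id=NULL, no match -> dropped
So 1 of 7 rows is dropped.

SQL:
SELECT a.product, b.name AS customer
FROM orders a
INNER JOIN customers b ON a.customer_id = b.id

Result:
product | customer
--------+---------
Camera  | Frank   
Printer | Sam     
Laptop  | Frank   
Lamp    | Mia     
Webcam  | Beth    
Pen     | Rosa    


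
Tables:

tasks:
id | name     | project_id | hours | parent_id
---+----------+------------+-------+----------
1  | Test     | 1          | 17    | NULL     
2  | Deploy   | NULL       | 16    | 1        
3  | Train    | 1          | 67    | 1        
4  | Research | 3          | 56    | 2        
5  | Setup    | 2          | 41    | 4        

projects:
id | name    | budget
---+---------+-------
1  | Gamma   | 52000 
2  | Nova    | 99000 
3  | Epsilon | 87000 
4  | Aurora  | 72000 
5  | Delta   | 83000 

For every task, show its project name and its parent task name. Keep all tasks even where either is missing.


Two LEFT JOINs from the same base table tasks: one to projects via project_id, one to tasks itself via parent_id. Both are LEFT so every task is preserved.
Match against projects:
  - task 1 (Test): project_id=1 -> matches Gamma
  - task 2 (Deploy): project_id=NULL, no match -> kept with NULL
  - task 3 (Train): project_id=1 -> matches Gamma
  - task 4 (Research): project_id=3 -> matches Epsilon
  - task 5 (Setup): project_id=2 -> matches Nova
Match against tasks (self):
  - task 1 (Test): parent_id=NULL -> NULL
  - task 2 (Deploy): parent_id=1 -> Test
  - task 3 (Train): parent_id=1 -> Test
  - task 4 (Research): parent_id=2 -> Deploy
  - task 5 (Setup): parent_id=4 -> Research

SQL:
SELECT a.name, b.name AS project, c.name AS parent
FROM tasks a
LEFT JOIN projects b ON a.project_id = b.id
LEFT JOIN tasks c ON a.parent_id = c.id

Result:
name     | project | parent  
---------+---------+---------
Test     | Gamma   | NULL    
Deploy   | NULL    | Test    
Train    | Gamma   | Test    
Research | Epsilon | Deploy  
Setup    | Nova    | Research


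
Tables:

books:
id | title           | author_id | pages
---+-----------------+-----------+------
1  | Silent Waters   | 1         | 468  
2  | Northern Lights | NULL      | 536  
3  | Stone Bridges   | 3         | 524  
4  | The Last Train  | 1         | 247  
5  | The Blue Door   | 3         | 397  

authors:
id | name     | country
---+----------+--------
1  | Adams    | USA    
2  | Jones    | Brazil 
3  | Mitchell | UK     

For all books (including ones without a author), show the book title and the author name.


LEFT JOIN keeps every row from books (the left table); where author_id has no match in authors, the author columns become NULL. Walk through each book:
  - book 1 (Silent Waters): author_id=1 -> matches Adams
  - book 2 (Northern Lights): author_id=NULL, no match -> kept with NULL
  - book 3 (Stone Bridges): author_id=3 -> matches Mitchell
  - book 4 (The Last Train): author_id=1 -> matches Adams
  - book 5 (The Blue Door): author_id=3 -> matches Mitchell
All 5 rows appear; 1 has NULL author.

SQL:
SELECT a.title, b.name AS author
FROM books a
LEFT JOIN authors b ON a.author_id = b.id

Result:
title           | author  
----------------+---------
Silent Waters   | Adams   
Northern Lights | NULL    
Stone Bridges   | Mitchell
The Last Train  | Adams   
The Blue Door   | Mitchell


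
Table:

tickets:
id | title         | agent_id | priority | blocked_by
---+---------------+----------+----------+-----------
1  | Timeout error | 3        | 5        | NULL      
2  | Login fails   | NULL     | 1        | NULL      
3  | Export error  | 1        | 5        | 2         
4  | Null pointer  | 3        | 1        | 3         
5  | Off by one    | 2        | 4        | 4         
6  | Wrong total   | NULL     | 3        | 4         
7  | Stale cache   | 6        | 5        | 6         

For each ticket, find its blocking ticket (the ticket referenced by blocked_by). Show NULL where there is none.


This is a self-join: tickets is joined to a second copy of itself, matching each row's blocked_by to another row's id. Use LEFT JOIN so rows with blocked_by=NULL are kept.
  - ticket 1 (Timeout error): blocked_by=NULL -> NULL
  - ticket 2 (Login fails): blocked_by=NULL -> NULL
  - ticket 3 (Export error): blocked_by=2 -> Login fails
  - ticket 4 (Null pointer): blocked_by=3 -> Export error
  - ticket 5 (Off by one): blocked_by=4 -> Null pointer
  - ticket 6 (Wrong total): blocked_by=4 -> Null pointer
  - ticket 7 (Stale cache): blocked_by=6 -> Wrong total

SQL:
SELECT a.title AS item, b.title AS blocked_by
FROM tickets a
LEFT JOIN tickets b ON a.blocked_by = b.id

Result:
item          | blocked_by  
--------------+-------------
Timeout error | NULL        
Login fails   | NULL        
Export error  | Login fails 
Null pointer  | Export error
Off by one    | Null pointer
Wrong total   | Null pointer
Stale cache   | Wrong total 


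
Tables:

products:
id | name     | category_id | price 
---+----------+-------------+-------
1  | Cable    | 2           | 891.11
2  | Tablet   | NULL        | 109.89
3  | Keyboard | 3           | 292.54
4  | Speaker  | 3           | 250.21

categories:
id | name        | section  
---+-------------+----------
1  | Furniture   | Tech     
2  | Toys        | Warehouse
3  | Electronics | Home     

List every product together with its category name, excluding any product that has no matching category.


INNER JOIN keeps only products rows whose category_id matches an id in categories. Walk through each product:
  - product 1 (Cable): category_id=2 -> matches Toys
  - product 2 (Tablet): category_id=NULL, no match -> dropped
  - product 3 (Keyboard): category_id=3 -> matches Electronics
  - product 4 (Speaker): category_id=3 -> matches Electronics
So 1 of 4 rows is dropped.

SQL:
SELECT a.name, b.name AS category
FROM products a
INNER JOIN categories b ON a.category_id = b.id

Result:
name     | category   
---------+------------
Cable    | Toys       
Keyboard | Electronics
Speaker  | Electronics


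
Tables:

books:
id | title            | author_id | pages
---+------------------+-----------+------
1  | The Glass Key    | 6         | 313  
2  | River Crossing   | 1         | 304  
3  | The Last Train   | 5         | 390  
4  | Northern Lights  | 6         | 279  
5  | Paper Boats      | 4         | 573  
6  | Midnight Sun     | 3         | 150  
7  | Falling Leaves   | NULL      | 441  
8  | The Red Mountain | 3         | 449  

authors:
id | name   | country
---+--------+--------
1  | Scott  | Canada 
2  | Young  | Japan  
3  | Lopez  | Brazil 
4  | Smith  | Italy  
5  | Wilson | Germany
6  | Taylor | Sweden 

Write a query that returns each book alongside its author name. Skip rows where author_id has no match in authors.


INNER JOIN keeps only books rows whose author_id matches an id in authors. Walk through each book:
  - book 1 (The Glass Key): author_id=6 -> matches Taylor
  - book 2 (River Crossing): author_id=1 -> matches Scott
  - book 3 (The Last Train): author_id=5 -> matches Wilson
  - book 4 (Northern Lights): author_id=6 -> matches Taylor
  - book 5 (Paper Boats): author_id=4 -> matches Smith
  - book 6 (Midnight Sun): author_id=3 -> matches Lopez
  - book 7 (Falling Leaves): author_id=NULL, no match -> dropped
  - book 8 (The Red Mountain): author_id=3 -> matches Lopez
So 1 of 8 rows is dropped.

SQL:
SELECT a.title, b.name AS author
FROM books a
INNER JOIN authors b ON a.author_id = b.id

Result:
title            | author
-----------------+-------
The Glass Key    | Taylor
River Crossing   | Scott 
The Last Train   | Wilson
Northern Lights  | Taylor
Paper Boats      | Smith 
Midnight Sun     | Lopez 
The Red Mountain | Lopez 


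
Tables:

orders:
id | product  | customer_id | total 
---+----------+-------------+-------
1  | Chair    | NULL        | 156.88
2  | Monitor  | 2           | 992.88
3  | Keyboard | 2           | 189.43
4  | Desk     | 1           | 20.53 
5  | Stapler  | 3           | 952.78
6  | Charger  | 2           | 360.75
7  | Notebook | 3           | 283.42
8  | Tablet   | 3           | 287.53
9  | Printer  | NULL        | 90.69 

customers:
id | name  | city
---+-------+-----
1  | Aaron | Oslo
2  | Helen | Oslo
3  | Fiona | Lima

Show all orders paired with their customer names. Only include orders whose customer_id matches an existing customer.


INNER JOIN keeps only orders rows whose customer_id matches an id in customers. Walk through each order:
  - order 1 (Chair): customer_id=NULL, no match -> dropped
  - order 2 (Monitor): customer_id=2 -> matches Helen
  - order 3 (Keyboard): customer_id=2 -> matches Helen
  - order 4 (Desk): customer_id=1 -> matches Aaron
  - order 5 (Stapler): customer_id=3 -> matches Fiona
  - order 6 (Charger): customer_id=2 -> matches Helen
  - order 7 (Notebook): customer_id=3 -> matches Fiona
  - order 8 (Tablet): customer_id=3 -> matches Fiona
  - order 9 (Printer): customer_id=NULL, no match -> dropped
So 2 of 9 rows are dropped.

SQL:
SELECT a.product, b.name AS customer
FROM orders a
INNER JOIN customers b ON a.customer_id = b.id

Result:
product  | customer
---------+---------
Monitor  | Helen   
Keyboard | Helen   
Desk     | Aaron   
Stapler  | Fiona   
Charger  | Helen   
Notebook | Fiona   
Tablet   | Fiona   


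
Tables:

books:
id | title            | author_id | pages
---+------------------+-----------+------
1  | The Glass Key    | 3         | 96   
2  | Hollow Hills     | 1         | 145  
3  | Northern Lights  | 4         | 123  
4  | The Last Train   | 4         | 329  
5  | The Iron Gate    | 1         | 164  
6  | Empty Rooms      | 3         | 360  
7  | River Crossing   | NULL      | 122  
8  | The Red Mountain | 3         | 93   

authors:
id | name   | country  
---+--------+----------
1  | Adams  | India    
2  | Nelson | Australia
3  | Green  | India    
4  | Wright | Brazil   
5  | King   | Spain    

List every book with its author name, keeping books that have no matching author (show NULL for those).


LEFT JOIN keeps every row from books (the left table); where author_id has no match in authors, the author columns become NULL. Walk through each book:
  - book 1 (The Glass Key): author_id=3 -> matches Green
  - book 2 (Hollow Hills): author_id=1 -> matches Adams
  - book 3 (Northern Lights): author_id=4 -> matches Wright
  - book 4 (The Last Train): author_id=4 -> matches Wright
  - book 5 (The Iron Gate): author_id=1 -> matches Adams
  - book 6 (Empty Rooms): author_id=3 -> matches Green
  - book 7 (River Crossing): author_id=NULL, no match -> kept with NULL
  - book 8 (The Red Mountain): author_id=3 -> matches Green
All 8 rows appear; 1 has NULL author.

SQL:
SELECT a.title, b.name AS author
FROM books a
LEFT JOIN authors b ON a.author_id = b.id

Result:
title            | author
-----------------+-------
The Glass Key    | Green 
Hollow Hills     | Adams 
Northern Lights  | Wright
The Last Train   | Wright
The Iron Gate    | Adams 
Empty Rooms      | Green 
River Crossing   | NULL  
The Red Mountain | Green 


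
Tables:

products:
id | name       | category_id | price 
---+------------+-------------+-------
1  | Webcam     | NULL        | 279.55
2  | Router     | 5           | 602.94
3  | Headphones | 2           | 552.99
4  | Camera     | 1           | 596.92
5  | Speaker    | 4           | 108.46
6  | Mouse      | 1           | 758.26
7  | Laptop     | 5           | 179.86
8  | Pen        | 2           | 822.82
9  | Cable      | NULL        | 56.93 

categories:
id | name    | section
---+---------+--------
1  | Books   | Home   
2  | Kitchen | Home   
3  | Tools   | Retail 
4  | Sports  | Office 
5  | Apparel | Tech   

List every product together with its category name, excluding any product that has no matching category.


INNER JOIN keeps only products rows whose category_id matches an id in categories. Walk through each product:
  - product 1 (Webcam): category_id=NULL, no match -> dropped
  - product 2 (Router): category_id=5 -> matches Apparel
  - product 3 (Headphones): category_id=2 -> matches Kitchen
  - product 4 (Camera): category_id=1 -> matches Books
  - product 5 (Speaker): category_id=4 -> matches Sports
  - product 6 (Mouse): category_id=1 -> matches Books
  - product 7 (Laptop): category_id=5 -> matches Apparel
  - product 8 (Pen): category_id=2 -> matches Kitchen
  - product 9 (Cable): category_id=NULL, no match -> dropped
So 2 of 9 rows are dropped.

SQL:
SELECT a.name, b.name AS category
FROM products a
INNER JOIN categories b ON a.category_id = b.id

Result:
name       | category
-----------+---------
Router     | Apparel 
Headphones | Kitchen 
Camera     | Books   
Speaker    | Sports  
Mouse      | Books   
Laptop     | Apparel 
Pen        | Kitchen 


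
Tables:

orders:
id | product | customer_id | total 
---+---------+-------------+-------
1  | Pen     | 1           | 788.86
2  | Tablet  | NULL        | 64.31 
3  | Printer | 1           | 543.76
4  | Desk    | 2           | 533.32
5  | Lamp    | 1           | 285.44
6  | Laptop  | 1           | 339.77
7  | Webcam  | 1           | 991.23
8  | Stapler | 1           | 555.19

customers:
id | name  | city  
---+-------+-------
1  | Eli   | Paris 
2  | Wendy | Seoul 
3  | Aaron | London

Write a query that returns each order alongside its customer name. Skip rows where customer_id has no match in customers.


INNER JOIN keeps only orders rows whose customer_id matches an id in customers. Walk through each order:
  - order 1 (Pen): customer_id=1 -> matches Eli
  - order 2 (Tablet): customer_id=NULL, no match -> dropped
  - order 3 (Printer): customer_id=1 -> matches Eli
  - order 4 (Desk): customer_id=2 -> matches Wendy
  - order 5 (Lamp): customer_id=1 -> matches Eli
  - order 6 (Laptop): customer_id=1 -> matches Eli
  - order 7 (Webcam): customer_id=1 -> matches Eli
  - order 8 (Stapler): customer_id=1 -> matches Eli
So 1 of 8 rows is dropped.

SQL:
SELECT a.product, b.name AS customer
FROM orders a
INNER JOIN customers b ON a.customer_id = b.id

Result:
product | customer
--------+---------
Pen     | Eli     
Printer | Eli     
Desk    | Wendy   
Lamp    | Eli     
Laptop  | Eli     
Webcam  | Eli     
Stapler | Eli     


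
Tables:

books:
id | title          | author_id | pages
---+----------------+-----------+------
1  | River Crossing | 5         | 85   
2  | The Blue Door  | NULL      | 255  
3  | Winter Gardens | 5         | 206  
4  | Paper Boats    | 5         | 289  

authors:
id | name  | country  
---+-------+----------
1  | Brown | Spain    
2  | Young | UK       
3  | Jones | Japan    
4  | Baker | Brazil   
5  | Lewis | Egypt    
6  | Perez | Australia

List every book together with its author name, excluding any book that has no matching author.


INNER JOIN keeps only books rows whose author_id matches an id in authors. Walk through each book:
  - book 1 (River Crossing): author_id=5 -> matches Lewis
  - book 2 (The Blue Door): author_id=NULL, no match -> dropped
  - book 3 (Winter Gardens): author_id=5 -> matches Lewis
  - book 4 (Paper Boats): author_id=5 -> matches Lewis
So 1 of 4 rows is dropped.

SQL:
SELECT a.title, b.name AS author
FROM books a
INNER JOIN authors b ON a.author_id = b.id

Result:
title          | author
---------------+-------
River Crossing | Lewis 
Winter Gardens | Lewis 
Paper Boats    | Lewis 


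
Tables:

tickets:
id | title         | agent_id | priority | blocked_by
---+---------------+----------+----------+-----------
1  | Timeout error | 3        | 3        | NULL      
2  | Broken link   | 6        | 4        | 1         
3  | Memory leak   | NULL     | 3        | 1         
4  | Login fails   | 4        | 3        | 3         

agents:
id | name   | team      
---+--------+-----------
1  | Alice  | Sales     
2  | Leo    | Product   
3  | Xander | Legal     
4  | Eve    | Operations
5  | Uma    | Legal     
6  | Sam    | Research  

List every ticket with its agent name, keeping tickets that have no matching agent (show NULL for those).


LEFT JOIN keeps every row from tickets (the left table); where agent_id has no match in agents, the agent columns become NULL. Walk through each ticket:
  - ticket 1 (Timeout error): agent_id=3 -> matches Xander
  - ticket 2 (Broken link): agent_id=6 -> matches Sam
  - ticket 3 (Memory leak): agent_id=NULL, no match -> kept with NULL
  - ticket 4 (Login fails): agent_id=4 -> matches Eve
All 4 rows appear; 1 has NULL agent.

SQL:
SELECT a.title, b.name AS agent
FROM tickets a
LEFT JOIN agents b ON a.agent_id = b.id

Result:
title         | agent 
--------------+-------
Timeout error | Xander
Broken link   | Sam   
Memory leak   | NULL  
Login fails   | Eve   


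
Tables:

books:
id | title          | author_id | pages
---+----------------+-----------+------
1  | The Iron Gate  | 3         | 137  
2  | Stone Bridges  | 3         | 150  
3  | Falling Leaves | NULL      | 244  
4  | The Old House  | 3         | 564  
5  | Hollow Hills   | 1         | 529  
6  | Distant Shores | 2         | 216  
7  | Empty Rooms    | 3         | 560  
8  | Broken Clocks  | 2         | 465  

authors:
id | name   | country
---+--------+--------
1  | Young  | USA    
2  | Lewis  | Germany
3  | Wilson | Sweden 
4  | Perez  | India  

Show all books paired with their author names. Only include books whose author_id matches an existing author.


INNER JOIN keeps only books rows whose author_id matches an id in authors. Walk through each book:
  - book 1 (The Iron Gate): author_id=3 -> matches Wilson
  - book 2 (Stone Bridges): author_id=3 -> matches Wilson
  - book 3 (Falling Leaves): author_id=NULL, no match -> dropped
  - book 4 (The Old House): author_id=3 -> matches Wilson
  - book 5 (Hollow Hills): author_id=1 -> matches Young
  - book 6 (Distant Shores): author_id=2 -> matches Lewis
  - book 7 (Empty Rooms): author_id=3 -> matches Wilson
  - book 8 (Broken Clocks): author_id=2 -> matches Lewis
So 1 of 8 rows is dropped.

SQL:
SELECT a.title, b.name AS author
FROM books a
INNER JOIN authors b ON a.author_id = b.id

Result:
title          | author
---------------+-------
The Iron Gate  | Wilson
Stone Bridges  | Wilson
The Old House  | Wilson
Hollow Hills   | Young 
Distant Shores | Lewis 
Empty Rooms    | Wilson
Broken Clocks  | Lewis 


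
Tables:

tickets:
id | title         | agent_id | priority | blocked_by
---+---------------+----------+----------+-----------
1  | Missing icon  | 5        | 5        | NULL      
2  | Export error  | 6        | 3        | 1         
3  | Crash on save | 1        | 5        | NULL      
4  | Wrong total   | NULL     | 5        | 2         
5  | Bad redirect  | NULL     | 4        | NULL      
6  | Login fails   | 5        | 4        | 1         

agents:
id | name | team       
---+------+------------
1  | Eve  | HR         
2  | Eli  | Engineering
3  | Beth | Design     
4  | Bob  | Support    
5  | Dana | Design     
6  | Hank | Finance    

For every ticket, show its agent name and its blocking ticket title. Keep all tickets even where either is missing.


Two LEFT JOINs from the same base table tickets: one to agents via agent_id, one to tickets itself via blocked_by. Both are LEFT so every ticket is preserved.
Match against agents:
  - ticket 1 (Missing icon): agent_id=5 -> matches Dana
  - ticket 2 (Export error): agent_id=6 -> matches Hank
  - ticket 3 (Crash on save): agent_id=1 -> matches Eve
  - ticket 4 (Wrong total): agent_id=NULL, no match -> kept with NULL
  - ticket 5 (Bad redirect): agent_id=NULL, no match -> kept with NULL
  - ticket 6 (Login fails): agent_id=5 -> matches Dana
Match against tickets (self):
  - ticket 1 (Missing icon): blocked_by=NULL -> NULL
  - ticket 2 (Export error): blocked_by=1 -> Missing icon
  - ticket 3 (Crash on save): blocked_by=NULL -> NULL
  - ticket 4 (Wrong total): blocked_by=2 -> Export error
  - ticket 5 (Bad redirect): blocked_by=NULL -> NULL
  - ticket 6 (Login fails): blocked_by=1 -> Missing icon

SQL:
SELECT a.title, b.name AS agent, c.title AS blocked_by
FROM tickets a
LEFT JOIN agents b ON a.agent_id = b.id
LEFT JOIN tickets c ON a.blocked_by = c.id

Result:
title         | agent | blocked_by  
--------------+-------+-------------
Missing icon  | Dana  | NULL        
Export error  | Hank  | Missing icon
Crash on save | Eve   | NULL        
Wrong total   | NULL  | Export error
Bad redirect  | NULL  | NULL        
Login fails   | Dana  | Missing icon
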